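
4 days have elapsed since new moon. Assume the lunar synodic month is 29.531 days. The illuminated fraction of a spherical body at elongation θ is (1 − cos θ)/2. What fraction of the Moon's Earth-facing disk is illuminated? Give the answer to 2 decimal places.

0.17

Elongation θ = 360° × 4/29.531 ≈ 48.8°.
With cos θ = 0.659, the lit fraction is (1 − 0.659)/2 ≈ 0.170.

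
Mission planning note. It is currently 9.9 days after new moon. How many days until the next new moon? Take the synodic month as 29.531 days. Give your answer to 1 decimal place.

19.6 days

The next new moon completes the synodic month: 29.531 − 9.9 = 19.631 days.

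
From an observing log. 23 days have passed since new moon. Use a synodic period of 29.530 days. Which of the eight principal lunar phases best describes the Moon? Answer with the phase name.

last quarter

θ ≈ 360° × 23/29.530 = 280°, which falls in the last quarter sector.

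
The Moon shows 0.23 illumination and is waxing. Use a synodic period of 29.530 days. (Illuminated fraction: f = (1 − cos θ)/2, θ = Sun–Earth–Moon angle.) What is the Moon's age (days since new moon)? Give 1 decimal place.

4.7 days

From f = (1 − cos θ)/2: cos θ = 1 − 2×0.23 = 0.540; arccos → 57.3°.
Waxing ⇒ before full, so θ = 57.3°.
Age = 29.530 × 57.3°/360° ≈ 4.70 days.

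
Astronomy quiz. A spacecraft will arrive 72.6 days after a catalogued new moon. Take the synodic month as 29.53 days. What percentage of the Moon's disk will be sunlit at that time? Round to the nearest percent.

72.6 d spans 2 complete synodic months (2 × 29.53 = 59.06 d) plus 13.54 d.
Phase angle: θ = 360°·(13.54 d)/(29.53 d) = 165.1°.
With cos θ = (-0.966), the lit fraction is (1 − (-0.966))/2 ≈ 0.983, so 98%.

98%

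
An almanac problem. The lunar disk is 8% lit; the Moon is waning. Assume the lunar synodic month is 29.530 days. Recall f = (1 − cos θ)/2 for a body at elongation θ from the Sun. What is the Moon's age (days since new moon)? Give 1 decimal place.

26.8 days

Invert f = (1 − cos θ)/2 to get cos θ = 1 − 2(0.08) = 0.840, hence θ₀ = arccos 0.840 = 32.9°.
Waning ⇒ past full, so θ = 360° − 32.9° = 327.1°.
At 360°/29.530 d per day, 327.1° corresponds to 26.83 days.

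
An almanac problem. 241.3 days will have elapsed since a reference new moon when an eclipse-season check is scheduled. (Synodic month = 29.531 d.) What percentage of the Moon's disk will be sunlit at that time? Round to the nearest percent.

26%

241.3/29.531 = 8.171 lunations, so 8 complete cycles and 5.05 d into the next.
The Moon has covered 5.05/29.531 of its cycle, so θ ≈ 360° × 5.05/29.531 = 61.6°.
Illuminated fraction = (1 − cos 61.6°)/2 = (1 − 0.476)/2 ≈ 0.262, so 26%.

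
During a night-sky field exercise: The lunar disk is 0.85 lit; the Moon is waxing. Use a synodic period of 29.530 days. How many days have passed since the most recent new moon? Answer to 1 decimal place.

11.0 days

From f = (1 − cos θ)/2: cos θ = 1 − 2×0.85 = -0.700; arccos → 134.4°.
Before full moon the principal value applies: θ = 134.4°.
That fraction of the synodic month is 134.4/360 × 29.530 d ≈ 11.03 d.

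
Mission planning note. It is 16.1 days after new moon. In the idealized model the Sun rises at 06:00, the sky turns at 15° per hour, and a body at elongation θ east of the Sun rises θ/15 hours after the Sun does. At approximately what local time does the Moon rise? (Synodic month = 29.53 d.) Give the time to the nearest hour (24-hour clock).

19:00

The Moon has covered 16.1/29.53 of its cycle, so θ ≈ 360° × 16.1/29.53 = 196.3°.
At 15° of sky rotation per hour, 196.3° corresponds to a 13.08 h lag.
06:00 + 13.08 h ≈ 19:05 → 19:00 to the nearest hour.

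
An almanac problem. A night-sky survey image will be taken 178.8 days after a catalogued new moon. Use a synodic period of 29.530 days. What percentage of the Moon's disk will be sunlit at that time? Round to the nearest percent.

3%

178.8/29.530 = 6.055 lunations, so 6 complete cycles and 1.62 d into the next.
Elongation θ = 360° × 1.62/29.530 ≈ 19.7°.
With cos θ = 0.941, the lit fraction is (1 − 0.941)/2 ≈ 0.029, so 3%.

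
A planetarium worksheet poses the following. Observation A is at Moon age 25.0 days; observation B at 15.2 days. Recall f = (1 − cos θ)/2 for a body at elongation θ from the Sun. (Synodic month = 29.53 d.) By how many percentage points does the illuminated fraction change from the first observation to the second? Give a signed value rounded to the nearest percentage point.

θ₁ = 360° × 25.0/29.53 = 304.8°, f₁ = (1 − cos θ₁)/2 = 0.215.
θ₂ = 360° × 15.2/29.53 = 185.3°, f₂ = (1 − cos θ₂)/2 = 0.998.
Change = f₂ − f₁ = +0.783 → +78 percentage points.

+78 percentage points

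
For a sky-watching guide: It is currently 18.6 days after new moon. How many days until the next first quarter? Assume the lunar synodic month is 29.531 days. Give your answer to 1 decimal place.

First quarter occurs at elongation 90°, i.e. at age 29.531 × 90/360 = 7.383 d.
This lunation's first quarter (7.383 d) has passed, so add one period: 36.914 − 18.6 = 18.314 days.

18.3 days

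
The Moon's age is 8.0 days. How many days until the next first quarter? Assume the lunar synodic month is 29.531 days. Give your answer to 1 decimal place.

28.9 days

First quarter occurs at elongation 90°, i.e. at age 29.531 × 90/360 = 7.383 d.
This lunation's first quarter (7.383 d) has passed, so add one period: 36.914 − 8.0 = 28.914 days.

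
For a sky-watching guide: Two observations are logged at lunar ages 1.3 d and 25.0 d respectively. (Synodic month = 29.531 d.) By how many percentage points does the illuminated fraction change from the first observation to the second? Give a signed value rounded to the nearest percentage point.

+20 pp

First observation: θ = 360°·1.3/29.531 = 15.8°, so f = 0.019.
Second observation: θ = 304.8°, f = 0.215.
Δf = 0.215 − 0.019 = +0.196, i.e. +20 pp.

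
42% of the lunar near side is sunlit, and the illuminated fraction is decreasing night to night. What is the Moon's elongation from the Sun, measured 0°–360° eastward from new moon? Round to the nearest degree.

From f = (1 − cos θ)/2: cos θ = 1 − 2×0.42 = 0.160; arccos → 80.8°.
A waning Moon lies in 180°–360°, so θ = 360° − 80.8° = 279.2°.

279°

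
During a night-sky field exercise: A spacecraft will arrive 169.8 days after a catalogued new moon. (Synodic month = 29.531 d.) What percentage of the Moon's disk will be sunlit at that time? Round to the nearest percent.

50%

169.8/29.531 = 5.750 lunations, so 5 complete cycles and 22.15 d into the next.
The Moon has covered 22.15/29.531 of its cycle, so θ ≈ 360° × 22.15/29.531 = 270.0°.
cos 270.0° = (-0.001), so f = (1 − (-0.001))/2 = 0.500, so 50%.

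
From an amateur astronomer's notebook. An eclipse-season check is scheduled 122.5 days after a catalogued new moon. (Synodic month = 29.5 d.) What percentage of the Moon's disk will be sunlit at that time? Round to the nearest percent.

21%

122.5/29.5 = 4.153 lunations, so 4 complete cycles and 4.50 d into the next.
Elongation θ = 360° × 4.50/29.5 ≈ 54.9°.
Illuminated fraction = (1 − cos 54.9°)/2 = (1 − 0.575)/2 ≈ 0.213, so 21%.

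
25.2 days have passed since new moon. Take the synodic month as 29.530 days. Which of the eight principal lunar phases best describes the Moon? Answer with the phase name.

At 25.2/29.530 of the cycle, θ ≈ 307° — the waning crescent range.

waning crescent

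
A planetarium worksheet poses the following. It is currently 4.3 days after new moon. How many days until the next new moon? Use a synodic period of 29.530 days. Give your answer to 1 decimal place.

25.2 days

The next new moon completes the synodic month: 29.530 − 4.3 = 25.230 days.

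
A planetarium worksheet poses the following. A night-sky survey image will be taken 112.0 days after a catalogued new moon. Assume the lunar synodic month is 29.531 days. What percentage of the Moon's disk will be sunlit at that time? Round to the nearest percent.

37%

112.0 d spans 3 complete synodic months (3 × 29.531 = 88.59 d) plus 23.41 d.
The Moon has covered 23.41/29.531 of its cycle, so θ ≈ 360° × 23.41/29.531 = 285.3°.
With cos θ = 0.265, the lit fraction is (1 − 0.265)/2 ≈ 0.368, so 37%.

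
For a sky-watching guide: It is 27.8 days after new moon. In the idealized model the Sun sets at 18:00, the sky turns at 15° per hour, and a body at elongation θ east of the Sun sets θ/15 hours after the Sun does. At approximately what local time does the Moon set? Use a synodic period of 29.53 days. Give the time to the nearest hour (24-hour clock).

Phase angle: θ = 360°·(27.8 d)/(29.53 d) = 338.9°.
At 15° of sky rotation per hour, 338.9° corresponds to a 22.59 h lag.
18:00 + 22.59 h ≈ 16:36 → 17:00 to the nearest hour.

17:00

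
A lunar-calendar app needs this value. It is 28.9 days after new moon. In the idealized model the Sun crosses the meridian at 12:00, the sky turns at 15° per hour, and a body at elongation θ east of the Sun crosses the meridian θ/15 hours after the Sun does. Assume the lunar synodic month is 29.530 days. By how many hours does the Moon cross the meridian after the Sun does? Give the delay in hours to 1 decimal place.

23.5 h

Phase angle: θ = 360°·(28.9 d)/(29.530 d) = 352.3°.
At 15° of sky rotation per hour, 352.3° corresponds to a 23.49 h lag.
So the Moon crosses the meridian 23.49 h after the Sun.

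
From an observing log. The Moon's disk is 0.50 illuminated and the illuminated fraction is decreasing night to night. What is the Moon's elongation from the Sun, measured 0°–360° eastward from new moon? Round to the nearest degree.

270°

From f = (1 − cos θ)/2: cos θ = 1 − 2×0.50 = 0.000; arccos → 90.0°.
Since the Moon is past full (waning), take the reflex angle: θ = 360° − 90.0° = 270.0°.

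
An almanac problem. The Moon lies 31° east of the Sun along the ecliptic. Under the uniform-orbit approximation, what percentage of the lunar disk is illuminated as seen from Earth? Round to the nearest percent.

7%

cos 31° = 0.857, so f = (1 − 0.857)/2 = 0.071, i.e. 7%.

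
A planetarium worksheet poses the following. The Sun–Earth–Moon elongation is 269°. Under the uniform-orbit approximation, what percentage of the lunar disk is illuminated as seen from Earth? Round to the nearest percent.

51%

cos 269° = (-0.017), so f = (1 − (-0.017))/2 = 0.509, i.e. 51%.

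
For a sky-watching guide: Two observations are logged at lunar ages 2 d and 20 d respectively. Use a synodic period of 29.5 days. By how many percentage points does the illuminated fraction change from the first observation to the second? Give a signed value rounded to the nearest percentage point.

First observation: θ = 360°·2/29.5 = 24.4°, so f = 0.045.
Second observation: θ = 244.1°, f = 0.719.
Δf = 0.719 − 0.045 = +0.674, i.e. +67 pp.

+67 pp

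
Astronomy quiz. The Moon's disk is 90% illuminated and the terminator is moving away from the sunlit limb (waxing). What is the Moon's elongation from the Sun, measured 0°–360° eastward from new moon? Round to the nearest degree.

cos θ = 1 − 2f = -0.800, giving a principal value of 143.1°.
Before full moon the principal value applies: θ = 143.1°.

143°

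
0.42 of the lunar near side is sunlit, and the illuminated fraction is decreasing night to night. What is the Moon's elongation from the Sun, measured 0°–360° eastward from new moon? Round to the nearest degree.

From f = (1 − cos θ)/2: cos θ = 1 − 2×0.42 = 0.160; arccos → 80.8°.
Since the Moon is past full (waning), take the reflex angle: θ = 360° − 80.8° = 279.2°.

279°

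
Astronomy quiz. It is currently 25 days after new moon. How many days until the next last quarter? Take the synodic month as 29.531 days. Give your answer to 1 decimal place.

Last quarter is 0.75 of the way through the cycle: age 0.75 × 29.531 = 22.148 d.
This lunation's last quarter (22.148 d) has passed, so add one period: 51.679 − 25 = 26.679 days.

26.7 days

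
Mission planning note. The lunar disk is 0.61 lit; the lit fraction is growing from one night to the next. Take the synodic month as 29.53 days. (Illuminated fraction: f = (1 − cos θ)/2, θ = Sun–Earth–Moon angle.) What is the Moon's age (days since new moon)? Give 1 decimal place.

8.4 days

Invert f = (1 − cos θ)/2 to get cos θ = 1 − 2(0.61) = -0.220, hence θ₀ = arccos -0.220 = 102.7°.
Waxing ⇒ before full, so θ = 102.7°.
That fraction of the synodic month is 102.7/360 × 29.53 d ≈ 8.42 d.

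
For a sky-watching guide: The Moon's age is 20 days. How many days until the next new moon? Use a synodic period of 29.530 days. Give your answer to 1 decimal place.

9.5 days

The next new moon completes the synodic month: 29.530 − 20 = 9.530 days.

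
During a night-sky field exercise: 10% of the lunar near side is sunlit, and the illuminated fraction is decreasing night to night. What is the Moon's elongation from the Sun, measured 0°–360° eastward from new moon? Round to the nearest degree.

Invert f = (1 − cos θ)/2 to get cos θ = 1 − 2(0.10) = 0.800, hence θ₀ = arccos 0.800 = 36.9°.
Since the Moon is past full (waning), take the reflex angle: θ = 360° − 36.9° = 323.1°.

323°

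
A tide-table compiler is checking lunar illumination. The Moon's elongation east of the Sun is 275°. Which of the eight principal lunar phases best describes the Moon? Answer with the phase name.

last quarter

The last quarter sector spans roughly 248°–292°; 275° falls inside it.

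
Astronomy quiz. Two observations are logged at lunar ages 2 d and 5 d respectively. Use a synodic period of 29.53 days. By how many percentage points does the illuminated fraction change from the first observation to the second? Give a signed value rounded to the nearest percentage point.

+21 percentage points

First observation: θ = 360°·2/29.53 = 24.4°, so f = 0.045.
Second observation: θ = 61.0°, f = 0.257.
Δf = 0.257 − 0.045 = +0.213, i.e. +21 pp.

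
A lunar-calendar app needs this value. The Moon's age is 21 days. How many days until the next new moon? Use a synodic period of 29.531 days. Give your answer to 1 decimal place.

One full lunation from the last new moon is 29.531 d; remaining = 29.531 − 21 = 8.531 d.

8.5 days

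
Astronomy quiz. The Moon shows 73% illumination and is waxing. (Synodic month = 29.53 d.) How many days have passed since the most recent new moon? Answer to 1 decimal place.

9.6 days

Invert f = (1 − cos θ)/2 to get cos θ = 1 − 2(0.73) = -0.460, hence θ₀ = arccos -0.460 = 117.4°.
Waxing ⇒ before full, so θ = 117.4°.
That fraction of the synodic month is 117.4/360 × 29.53 d ≈ 9.63 d.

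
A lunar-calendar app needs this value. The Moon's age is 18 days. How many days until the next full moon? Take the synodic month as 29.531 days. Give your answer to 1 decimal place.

26.3 days

Full moon is 0.5 of the way through the cycle: age 0.5 × 29.531 = 14.765 d.
This lunation's full moon (14.765 d) has passed, so add one period: 44.296 − 18 = 26.296 days.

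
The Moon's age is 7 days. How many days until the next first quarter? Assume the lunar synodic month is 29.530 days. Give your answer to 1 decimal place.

First quarter occurs at elongation 90°, i.e. at age 29.530 × 90/360 = 7.383 d.
So 0.383 days remain (7.383 − 7).

0.4 days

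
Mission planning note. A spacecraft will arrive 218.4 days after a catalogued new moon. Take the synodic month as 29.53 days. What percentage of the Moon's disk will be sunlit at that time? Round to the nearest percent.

Reduce mod P: 218.4 − 7×29.53 = 11.69 d into the current lunation.
Elongation θ = 360° × 11.69/29.53 ≈ 142.5°.
With cos θ = (-0.793), the lit fraction is (1 − (-0.793))/2 ≈ 0.897, so 90%.

90%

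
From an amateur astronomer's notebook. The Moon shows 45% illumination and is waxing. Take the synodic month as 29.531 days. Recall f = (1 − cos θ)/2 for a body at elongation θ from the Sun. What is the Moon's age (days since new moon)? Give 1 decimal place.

6.9 days

Invert f = (1 − cos θ)/2 to get cos θ = 1 − 2(0.45) = 0.100, hence θ₀ = arccos 0.100 = 84.3°.
Before full moon the principal value applies: θ = 84.3°.
Age = 29.531 × 84.3°/360° ≈ 6.91 days.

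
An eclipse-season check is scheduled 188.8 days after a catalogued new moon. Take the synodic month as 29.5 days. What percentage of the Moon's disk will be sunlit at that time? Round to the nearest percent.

188.8 d spans 6 complete synodic months (6 × 29.5 = 177.00 d) plus 11.80 d.
Elongation θ = 360° × 11.80/29.5 ≈ 144.0°.
cos 144.0° = (-0.809), so f = (1 − (-0.809))/2 = 0.905, so 90%.

90%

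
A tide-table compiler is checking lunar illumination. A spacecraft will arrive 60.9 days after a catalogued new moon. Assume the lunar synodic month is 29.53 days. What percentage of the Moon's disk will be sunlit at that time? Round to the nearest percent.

4%

Reduce mod P: 60.9 − 2×29.53 = 1.84 d into the current lunation.
The Moon has covered 1.84/29.53 of its cycle, so θ ≈ 360° × 1.84/29.53 = 22.4°.
Illuminated fraction = (1 − cos 22.4°)/2 = (1 − 0.924)/2 ≈ 0.038, so 4%.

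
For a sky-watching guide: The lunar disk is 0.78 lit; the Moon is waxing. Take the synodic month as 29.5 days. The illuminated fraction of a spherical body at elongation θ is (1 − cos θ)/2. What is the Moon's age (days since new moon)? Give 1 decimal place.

10.2 days

cos θ = 1 − 2f = -0.560, giving a principal value of 124.1°.
Waxing ⇒ before full, so θ = 124.1°.
That fraction of the synodic month is 124.1/360 × 29.5 d ≈ 10.17 d.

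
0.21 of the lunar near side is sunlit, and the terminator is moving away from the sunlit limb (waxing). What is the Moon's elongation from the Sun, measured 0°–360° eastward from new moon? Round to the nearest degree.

55°

cos θ = 1 − 2f = 0.580, giving a principal value of 54.5°.
The Moon is waxing (0°–180°), so θ = 54.5° directly.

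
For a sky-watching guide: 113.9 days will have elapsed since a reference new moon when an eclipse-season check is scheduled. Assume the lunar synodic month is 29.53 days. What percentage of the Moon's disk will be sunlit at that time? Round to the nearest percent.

113.9/29.53 = 3.857 lunations, so 3 complete cycles and 25.31 d into the next.
The Moon has covered 25.31/29.53 of its cycle, so θ ≈ 360° × 25.31/29.53 = 308.6°.
With cos θ = 0.623, the lit fraction is (1 − 0.623)/2 ≈ 0.188, so 19%.

19%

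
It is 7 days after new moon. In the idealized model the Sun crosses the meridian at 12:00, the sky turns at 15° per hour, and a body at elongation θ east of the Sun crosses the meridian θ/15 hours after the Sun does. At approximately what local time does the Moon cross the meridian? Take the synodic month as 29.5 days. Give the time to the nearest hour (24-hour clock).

The Moon has covered 7/29.5 of its cycle, so θ ≈ 360° × 7/29.5 = 85.4°.
Delay after the Sun = 85.4° / (15°/h) ≈ 5.69 h.
12:00 + 5.69 h ≈ 17:42 → 18:00 to the nearest hour.

18:00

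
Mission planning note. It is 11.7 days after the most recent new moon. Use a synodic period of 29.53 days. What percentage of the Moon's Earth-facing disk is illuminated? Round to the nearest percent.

Elongation θ = 360° × 11.7/29.53 ≈ 142.6°.
cos 142.6° = (-0.795), so f = (1 − (-0.795))/2 = 0.897, so 90%.

90%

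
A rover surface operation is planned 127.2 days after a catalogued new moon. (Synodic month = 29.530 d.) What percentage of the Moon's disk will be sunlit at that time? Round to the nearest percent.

68%

127.2 d spans 4 complete synodic months (4 × 29.530 = 118.12 d) plus 9.08 d.
Phase angle: θ = 360°·(9.08 d)/(29.530 d) = 110.7°.
cos 110.7° = (-0.353), so f = (1 − (-0.353))/2 = 0.677, so 68%.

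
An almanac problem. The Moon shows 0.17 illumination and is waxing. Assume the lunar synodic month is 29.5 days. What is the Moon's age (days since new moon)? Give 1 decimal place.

cos θ = 1 − 2f = 0.660, giving a principal value of 48.7°.
Waxing ⇒ before full, so θ = 48.7°.
That fraction of the synodic month is 48.7/360 × 29.5 d ≈ 3.99 d.

4.0 days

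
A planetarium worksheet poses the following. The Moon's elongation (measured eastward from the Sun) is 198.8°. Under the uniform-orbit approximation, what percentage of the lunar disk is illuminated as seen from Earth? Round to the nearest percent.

97%

cos 198.8° = (-0.947), so f = (1 − (-0.947))/2 = 0.973, i.e. 97%.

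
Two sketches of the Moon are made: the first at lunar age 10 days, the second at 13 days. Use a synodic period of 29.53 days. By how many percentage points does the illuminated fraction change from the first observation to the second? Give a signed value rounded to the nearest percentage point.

+20 percentage points

First observation: θ = 360°·10/29.53 = 121.9°, so f = 0.764.
Second observation: θ = 158.5°, f = 0.965.
Δf = 0.965 − 0.764 = +0.201, i.e. +20 pp.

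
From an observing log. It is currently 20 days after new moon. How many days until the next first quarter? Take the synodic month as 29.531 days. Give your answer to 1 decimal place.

First quarter is 0.25 of the way through the cycle: age 0.25 × 29.531 = 7.383 d.
Already past this cycle's first quarter; the next is at 7.383 + 29.531 = 36.914 d, so 36.914 − 20 = 16.914 days.

16.9 days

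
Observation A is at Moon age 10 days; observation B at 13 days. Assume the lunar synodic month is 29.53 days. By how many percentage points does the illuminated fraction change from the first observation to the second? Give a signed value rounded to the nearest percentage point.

+20 percentage points

First observation: θ = 360°·10/29.53 = 121.9°, so f = 0.764.
Second observation: θ = 158.5°, f = 0.965.
Δf = 0.965 − 0.764 = +0.201, i.e. +20 pp.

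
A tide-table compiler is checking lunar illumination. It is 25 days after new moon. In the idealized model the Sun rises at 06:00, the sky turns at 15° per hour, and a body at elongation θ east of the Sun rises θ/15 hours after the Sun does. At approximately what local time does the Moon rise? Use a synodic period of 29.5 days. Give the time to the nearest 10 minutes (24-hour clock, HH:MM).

02:20

Phase angle: θ = 360°·(25 d)/(29.5 d) = 305.1°.
Delay after the Sun = 305.1° / (15°/h) ≈ 20.34 h.
06:00 + 20.339 h ≈ 02:20 → 02:20 to the nearest ten minutes.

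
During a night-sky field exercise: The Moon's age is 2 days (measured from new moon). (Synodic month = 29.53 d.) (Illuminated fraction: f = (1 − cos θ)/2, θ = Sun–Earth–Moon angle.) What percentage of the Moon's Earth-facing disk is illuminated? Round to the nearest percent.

Phase angle: θ = 360°·(2 d)/(29.53 d) = 24.4°.
cos 24.4° = 0.911, so f = (1 − 0.911)/2 = 0.045, so 4%.

4%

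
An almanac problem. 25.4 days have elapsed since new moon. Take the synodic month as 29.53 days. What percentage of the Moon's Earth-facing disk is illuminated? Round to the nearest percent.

Phase angle: θ = 360°·(25.4 d)/(29.53 d) = 309.7°.
cos 309.7° = 0.638, so f = (1 − 0.638)/2 = 0.181, so 18%.

18%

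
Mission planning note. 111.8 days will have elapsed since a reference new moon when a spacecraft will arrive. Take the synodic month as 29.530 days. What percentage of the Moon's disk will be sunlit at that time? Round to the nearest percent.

39%

111.8 d spans 3 complete synodic months (3 × 29.530 = 88.59 d) plus 23.21 d.
The Moon has covered 23.21/29.530 of its cycle, so θ ≈ 360° × 23.21/29.530 = 283.0°.
With cos θ = 0.224, the lit fraction is (1 − 0.224)/2 ≈ 0.388, so 39%.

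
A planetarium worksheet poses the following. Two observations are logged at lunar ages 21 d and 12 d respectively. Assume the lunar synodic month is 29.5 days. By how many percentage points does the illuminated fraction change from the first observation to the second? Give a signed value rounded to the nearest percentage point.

+30 pp

First observation: θ = 360°·21/29.5 = 256.3°, so f = 0.619.
Second observation: θ = 146.4°, f = 0.917.
Δf = 0.917 − 0.619 = +0.298, i.e. +30 pp.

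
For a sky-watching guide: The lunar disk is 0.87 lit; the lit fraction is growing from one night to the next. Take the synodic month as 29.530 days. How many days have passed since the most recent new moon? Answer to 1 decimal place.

11.3 days

From f = (1 − cos θ)/2: cos θ = 1 − 2×0.87 = -0.740; arccos → 137.7°.
The Moon is waxing (0°–180°), so θ = 137.7° directly.
Age = 29.530 × 137.7°/360° ≈ 11.30 days.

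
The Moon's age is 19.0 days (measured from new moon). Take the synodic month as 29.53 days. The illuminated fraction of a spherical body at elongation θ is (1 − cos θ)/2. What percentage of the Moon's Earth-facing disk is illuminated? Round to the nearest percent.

81%

The Moon has covered 19.0/29.53 of its cycle, so θ ≈ 360° × 19.0/29.53 = 231.6°.
Illuminated fraction = (1 − cos 231.6°)/2 = (1 − (-0.621))/2 ≈ 0.810, so 81%.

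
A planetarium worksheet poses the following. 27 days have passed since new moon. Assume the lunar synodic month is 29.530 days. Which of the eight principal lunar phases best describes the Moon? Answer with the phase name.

θ ≈ 360° × 27/29.530 = 329°, which falls in the waning crescent sector.

waning crescent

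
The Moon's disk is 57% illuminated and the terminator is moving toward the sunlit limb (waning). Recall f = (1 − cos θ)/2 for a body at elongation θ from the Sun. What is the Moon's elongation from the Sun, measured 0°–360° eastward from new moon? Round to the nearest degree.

262°

cos θ = 1 − 2f = -0.140, giving a principal value of 98.0°.
A waning Moon lies in 180°–360°, so θ = 360° − 98.0° = 262.0°.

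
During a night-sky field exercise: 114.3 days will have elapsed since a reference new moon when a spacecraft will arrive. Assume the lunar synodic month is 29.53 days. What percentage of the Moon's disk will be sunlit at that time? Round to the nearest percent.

16%

114.3/29.53 = 3.871 lunations, so 3 complete cycles and 25.71 d into the next.
Elongation θ = 360° × 25.71/29.53 ≈ 313.4°.
With cos θ = 0.687, the lit fraction is (1 − 0.687)/2 ≈ 0.156, so 16%.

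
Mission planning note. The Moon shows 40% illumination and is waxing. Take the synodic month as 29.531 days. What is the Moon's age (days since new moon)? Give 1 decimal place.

6.4 days

From f = (1 − cos θ)/2: cos θ = 1 − 2×0.40 = 0.200; arccos → 78.5°.
Waxing ⇒ before full, so θ = 78.5°.
Age = 29.531 × 78.5°/360° ≈ 6.44 days.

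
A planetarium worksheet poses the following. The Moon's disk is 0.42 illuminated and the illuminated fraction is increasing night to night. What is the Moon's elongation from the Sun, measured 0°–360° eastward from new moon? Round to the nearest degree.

cos θ = 1 − 2f = 0.160, giving a principal value of 80.8°.
Before full moon the principal value applies: θ = 80.8°.

81°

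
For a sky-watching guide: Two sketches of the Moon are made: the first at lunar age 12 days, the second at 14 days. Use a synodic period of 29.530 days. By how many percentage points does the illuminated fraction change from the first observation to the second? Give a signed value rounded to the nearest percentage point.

+8 percentage points

θ₁ = 360° × 12/29.530 = 146.3°, f₁ = (1 − cos θ₁)/2 = 0.916.
θ₂ = 360° × 14/29.530 = 170.7°, f₂ = (1 − cos θ₂)/2 = 0.993.
Change = f₂ − f₁ = +0.077 → +8 percentage points.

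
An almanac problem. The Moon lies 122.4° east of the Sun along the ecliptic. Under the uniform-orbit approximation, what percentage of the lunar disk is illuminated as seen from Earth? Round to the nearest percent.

f = (1 − cos 122.4°)/2 = (1 − (-0.536))/2 ≈ 0.768, i.e. 77%.

77%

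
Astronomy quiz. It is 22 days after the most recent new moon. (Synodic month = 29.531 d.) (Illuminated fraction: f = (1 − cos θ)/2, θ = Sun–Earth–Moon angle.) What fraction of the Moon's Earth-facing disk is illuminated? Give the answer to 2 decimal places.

Elongation θ = 360° × 22/29.531 ≈ 268.2°.
With cos θ = (-0.032), the lit fraction is (1 − (-0.032))/2 ≈ 0.516.

0.52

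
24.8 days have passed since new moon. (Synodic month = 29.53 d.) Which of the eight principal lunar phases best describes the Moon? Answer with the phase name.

waning crescent

At 24.8/29.53 of the cycle, θ ≈ 302° — the waning crescent range.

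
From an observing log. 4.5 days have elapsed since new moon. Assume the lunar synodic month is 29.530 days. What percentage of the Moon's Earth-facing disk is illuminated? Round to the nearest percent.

The Moon has covered 4.5/29.530 of its cycle, so θ ≈ 360° × 4.5/29.530 = 54.9°.
cos 54.9° = 0.576, so f = (1 − 0.576)/2 = 0.212, so 21%.

21%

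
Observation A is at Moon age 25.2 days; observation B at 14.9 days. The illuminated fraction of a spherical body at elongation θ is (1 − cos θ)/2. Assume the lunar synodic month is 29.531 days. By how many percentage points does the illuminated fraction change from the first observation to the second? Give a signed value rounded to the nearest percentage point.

+80 percentage points

θ₁ = 360° × 25.2/29.531 = 307.2°, f₁ = (1 − cos θ₁)/2 = 0.198.
θ₂ = 360° × 14.9/29.531 = 181.6°, f₂ = (1 − cos θ₂)/2 = 1.000.
Change = f₂ − f₁ = +0.802 → +80 percentage points.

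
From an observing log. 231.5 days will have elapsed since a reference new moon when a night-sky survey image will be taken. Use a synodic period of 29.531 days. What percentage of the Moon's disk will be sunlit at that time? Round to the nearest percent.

231.5 d spans 7 complete synodic months (7 × 29.531 = 206.72 d) plus 24.78 d.
The Moon has covered 24.78/29.531 of its cycle, so θ ≈ 360° × 24.78/29.531 = 302.1°.
cos 302.1° = 0.532, so f = (1 − 0.532)/2 = 0.234, so 23%.

23%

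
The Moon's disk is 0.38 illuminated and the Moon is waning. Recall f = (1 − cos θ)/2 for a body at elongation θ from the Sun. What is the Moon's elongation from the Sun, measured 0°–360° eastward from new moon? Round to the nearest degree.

Invert f = (1 − cos θ)/2 to get cos θ = 1 − 2(0.38) = 0.240, hence θ₀ = arccos 0.240 = 76.1°.
A waning Moon lies in 180°–360°, so θ = 360° − 76.1° = 283.9°.

284°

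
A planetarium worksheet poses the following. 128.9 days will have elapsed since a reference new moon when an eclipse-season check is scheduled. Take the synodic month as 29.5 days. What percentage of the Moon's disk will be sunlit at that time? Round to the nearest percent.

84%

128.9 d spans 4 complete synodic months (4 × 29.5 = 118.00 d) plus 10.90 d.
The Moon has covered 10.90/29.5 of its cycle, so θ ≈ 360° × 10.90/29.5 = 133.0°.
With cos θ = (-0.682), the lit fraction is (1 − (-0.682))/2 ≈ 0.841, so 84%.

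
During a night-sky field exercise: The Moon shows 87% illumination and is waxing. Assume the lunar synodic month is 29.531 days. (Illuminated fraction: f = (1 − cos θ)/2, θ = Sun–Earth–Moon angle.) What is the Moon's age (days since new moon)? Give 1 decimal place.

From f = (1 − cos θ)/2: cos θ = 1 − 2×0.87 = -0.740; arccos → 137.7°.
Waxing ⇒ before full, so θ = 137.7°.
That fraction of the synodic month is 137.7/360 × 29.531 d ≈ 11.30 d.

11.3 days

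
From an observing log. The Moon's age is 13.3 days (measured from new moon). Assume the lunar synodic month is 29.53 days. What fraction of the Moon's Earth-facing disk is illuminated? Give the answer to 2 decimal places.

Phase angle: θ = 360°·(13.3 d)/(29.53 d) = 162.1°.
With cos θ = (-0.952), the lit fraction is (1 − (-0.952))/2 ≈ 0.976.

0.98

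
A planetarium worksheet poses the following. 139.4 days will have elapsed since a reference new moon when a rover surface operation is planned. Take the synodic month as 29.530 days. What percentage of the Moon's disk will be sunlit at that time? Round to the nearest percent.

139.4 d spans 4 complete synodic months (4 × 29.530 = 118.12 d) plus 21.28 d.
The Moon has covered 21.28/29.530 of its cycle, so θ ≈ 360° × 21.28/29.530 = 259.4°.
With cos θ = (-0.184), the lit fraction is (1 − (-0.184))/2 ≈ 0.592, so 59%.

59%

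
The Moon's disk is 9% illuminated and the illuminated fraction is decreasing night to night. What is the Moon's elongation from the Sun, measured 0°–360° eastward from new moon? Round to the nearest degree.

cos θ = 1 − 2f = 0.820, giving a principal value of 34.9°.
Since the Moon is past full (waning), take the reflex angle: θ = 360° − 34.9° = 325.1°.

325°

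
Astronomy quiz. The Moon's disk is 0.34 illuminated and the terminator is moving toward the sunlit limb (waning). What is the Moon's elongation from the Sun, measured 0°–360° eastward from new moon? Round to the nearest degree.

289°

Invert f = (1 − cos θ)/2 to get cos θ = 1 − 2(0.34) = 0.320, hence θ₀ = arccos 0.320 = 71.3°.
Since the Moon is past full (waning), take the reflex angle: θ = 360° − 71.3° = 288.7°.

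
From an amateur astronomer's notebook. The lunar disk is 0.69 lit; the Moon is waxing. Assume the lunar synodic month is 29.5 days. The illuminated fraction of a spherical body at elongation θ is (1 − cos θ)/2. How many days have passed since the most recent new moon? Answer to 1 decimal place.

9.2 days

cos θ = 1 − 2f = -0.380, giving a principal value of 112.3°.
Waxing ⇒ before full, so θ = 112.3°.
At 360°/29.5 d per day, 112.3° corresponds to 9.21 days.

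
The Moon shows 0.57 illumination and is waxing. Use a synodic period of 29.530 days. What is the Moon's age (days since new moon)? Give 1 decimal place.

cos θ = 1 − 2f = -0.140, giving a principal value of 98.0°.
Waxing ⇒ before full, so θ = 98.0°.
That fraction of the synodic month is 98.0/360 × 29.530 d ≈ 8.04 d.

8.0 days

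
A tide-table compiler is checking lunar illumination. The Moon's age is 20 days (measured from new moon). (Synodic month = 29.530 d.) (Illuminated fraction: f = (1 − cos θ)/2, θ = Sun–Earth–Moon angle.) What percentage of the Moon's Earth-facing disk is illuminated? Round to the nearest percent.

Elongation θ = 360° × 20/29.530 ≈ 243.8°.
With cos θ = (-0.441), the lit fraction is (1 − (-0.441))/2 ≈ 0.721, so 72%.

72%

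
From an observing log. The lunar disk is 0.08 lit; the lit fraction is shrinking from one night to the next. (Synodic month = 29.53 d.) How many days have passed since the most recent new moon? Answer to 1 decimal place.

26.8 days

Invert f = (1 − cos θ)/2 to get cos θ = 1 − 2(0.08) = 0.840, hence θ₀ = arccos 0.840 = 32.9°.
A waning Moon lies in 180°–360°, so θ = 360° − 32.9° = 327.1°.
At 360°/29.53 d per day, 327.1° corresponds to 26.83 days.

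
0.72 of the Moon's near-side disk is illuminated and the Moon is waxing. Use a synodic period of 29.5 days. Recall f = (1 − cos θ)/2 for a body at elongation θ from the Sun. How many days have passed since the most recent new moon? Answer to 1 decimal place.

From f = (1 − cos θ)/2: cos θ = 1 − 2×0.72 = -0.440; arccos → 116.1°.
The Moon is waxing (0°–180°), so θ = 116.1° directly.
At 360°/29.5 d per day, 116.1° corresponds to 9.51 days.

9.5 days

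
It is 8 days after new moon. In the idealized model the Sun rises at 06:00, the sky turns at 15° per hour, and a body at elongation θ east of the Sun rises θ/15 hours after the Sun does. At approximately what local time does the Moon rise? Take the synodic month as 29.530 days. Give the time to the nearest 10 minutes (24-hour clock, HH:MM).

Elongation θ = 360° × 8/29.530 ≈ 97.5°.
The Moon trails the Sun by θ/15 = 97.5/15 ≈ 6.50 hours.
06:00 + 6.502 h ≈ 12:30 → 12:30 to the nearest ten minutes.

12:30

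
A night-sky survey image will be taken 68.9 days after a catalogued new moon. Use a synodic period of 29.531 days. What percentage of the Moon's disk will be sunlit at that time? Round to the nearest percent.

68.9/29.531 = 2.333 lunations, so 2 complete cycles and 9.84 d into the next.
Elongation θ = 360° × 9.84/29.531 ≈ 119.9°.
cos 119.9° = (-0.499), so f = (1 − (-0.499))/2 = 0.749, so 75%.

75%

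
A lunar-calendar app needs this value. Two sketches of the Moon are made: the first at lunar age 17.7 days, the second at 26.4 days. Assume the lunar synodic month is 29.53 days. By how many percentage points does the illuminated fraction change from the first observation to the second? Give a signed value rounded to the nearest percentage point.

First observation: θ = 360°·17.7/29.53 = 215.8°, so f = 0.906.
Second observation: θ = 321.8°, f = 0.107.
Δf = 0.107 − 0.906 = -0.799, i.e. -80 pp.

-80 percentage points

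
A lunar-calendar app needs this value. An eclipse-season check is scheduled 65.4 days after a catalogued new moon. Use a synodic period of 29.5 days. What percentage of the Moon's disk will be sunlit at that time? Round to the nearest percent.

65.4/29.5 = 2.217 lunations, so 2 complete cycles and 6.40 d into the next.
Elongation θ = 360° × 6.40/29.5 ≈ 78.1°.
Illuminated fraction = (1 − cos 78.1°)/2 = (1 − 0.206)/2 ≈ 0.397, so 40%.

40%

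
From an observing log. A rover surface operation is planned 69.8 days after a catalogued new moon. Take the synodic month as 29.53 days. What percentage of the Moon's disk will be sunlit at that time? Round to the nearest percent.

83%

Reduce mod P: 69.8 − 2×29.53 = 10.74 d into the current lunation.
The Moon has covered 10.74/29.53 of its cycle, so θ ≈ 360° × 10.74/29.53 = 130.9°.
Illuminated fraction = (1 − cos 130.9°)/2 = (1 − (-0.655))/2 ≈ 0.828, so 83%.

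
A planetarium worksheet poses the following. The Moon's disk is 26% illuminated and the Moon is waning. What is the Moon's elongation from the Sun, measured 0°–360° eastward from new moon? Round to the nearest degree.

299°

cos θ = 1 − 2f = 0.480, giving a principal value of 61.3°.
Since the Moon is past full (waning), take the reflex angle: θ = 360° − 61.3° = 298.7°.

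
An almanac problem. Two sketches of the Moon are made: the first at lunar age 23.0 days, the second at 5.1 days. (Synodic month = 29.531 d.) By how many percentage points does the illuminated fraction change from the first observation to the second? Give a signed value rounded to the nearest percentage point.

θ₁ = 360° × 23.0/29.531 = 280.4°, f₁ = (1 − cos θ₁)/2 = 0.410.
θ₂ = 360° × 5.1/29.531 = 62.2°, f₂ = (1 − cos θ₂)/2 = 0.267.
Change = f₂ − f₁ = -0.143 → -14 percentage points.

-14 pp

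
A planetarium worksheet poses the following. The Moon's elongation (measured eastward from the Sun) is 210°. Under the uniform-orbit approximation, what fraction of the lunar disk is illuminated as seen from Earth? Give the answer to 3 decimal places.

cos 210° = (-0.866), so f = (1 − (-0.866))/2 = 0.933.

0.933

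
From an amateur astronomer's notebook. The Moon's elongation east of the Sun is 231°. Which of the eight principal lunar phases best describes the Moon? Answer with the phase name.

The waning gibbous sector spans roughly 202°–248°; 231° falls inside it.

waning gibbous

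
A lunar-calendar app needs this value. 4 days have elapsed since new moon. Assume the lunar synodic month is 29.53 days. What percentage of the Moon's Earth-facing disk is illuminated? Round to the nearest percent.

17%

The Moon has covered 4/29.53 of its cycle, so θ ≈ 360° × 4/29.53 = 48.8°.
With cos θ = 0.659, the lit fraction is (1 − 0.659)/2 ≈ 0.170, so 17%.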